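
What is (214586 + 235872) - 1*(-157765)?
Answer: 608223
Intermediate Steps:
(214586 + 235872) - 1*(-157765) = 450458 + 157765 = 608223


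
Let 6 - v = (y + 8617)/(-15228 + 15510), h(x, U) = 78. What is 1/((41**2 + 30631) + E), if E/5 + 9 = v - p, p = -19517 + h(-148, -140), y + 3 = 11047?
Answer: 282/36418439 ≈ 7.7433e-6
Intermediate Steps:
y = 11044 (y = -3 + 11047 = 11044)
v = -17969/282 (v = 6 - (11044 + 8617)/(-15228 + 15510) = 6 - 19661/282 = -17969/282 ≈ -63.720)
p = -19439 (p = -19517 + 78 = -19439)
E = 27306455/282 (E = -45 + 5*(-17969/282 - 1*(-19439)) = -45 + 5*(-17969/282 + 19439) = -45 + 5*(5463829/282) = -45 + 27319145/282 = 27306455/282 ≈ 96831.)
1/((41**2 + 30631) + E) = 1/((41**2 + 30631) + 27306455/282) = 1/((1681 + 30631) + 27306455/282) = 1/(32312 + 27306455/282) = 1/(36418439/282) = 282/36418439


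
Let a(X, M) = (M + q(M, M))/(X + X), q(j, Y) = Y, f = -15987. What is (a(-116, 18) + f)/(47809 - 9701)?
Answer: -132465/315752 ≈ -0.41952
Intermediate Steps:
a(X, M) = M/X (a(X, M) = (M + M)/(X + X) = (2*M)/((2*X)) = (2*M)*(1/(2*X)) = M/X)
(a(-116, 18) + f)/(47809 - 9701) = (18/(-116) - 15987)/(47809 - 9701) = (18*(-1/116) - 15987)/38108 = (-9/58 - 15987)*(1/38108) = -927255/58*1/38108 = -132465/315752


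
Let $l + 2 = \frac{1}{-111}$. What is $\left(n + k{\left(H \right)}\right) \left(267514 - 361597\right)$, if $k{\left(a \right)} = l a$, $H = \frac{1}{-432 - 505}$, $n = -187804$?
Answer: $\frac{612572230431205}{34669} \approx 1.7669 \cdot 10^{10}$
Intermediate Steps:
$H = - \frac{1}{937}$ ($H = \frac{1}{-937} = - \frac{1}{937} \approx -0.0010672$)
$l = - \frac{223}{111}$ ($l = -2 + \frac{1}{-111} = -2 - \frac{1}{111} = - \frac{223}{111} \approx -2.009$)
$k{\left(a \right)} = - \frac{223 a}{111}$
$\left(n + k{\left(H \right)}\right) \left(267514 - 361597\right) = \left(-187804 - - \frac{223}{104007}\right) \left(267514 - 361597\right) = \left(-187804 + \frac{223}{104007}\right) \left(-94083\right) = \left(- \frac{19532930405}{104007}\right) \left(-94083\right) = \frac{612572230431205}{34669}$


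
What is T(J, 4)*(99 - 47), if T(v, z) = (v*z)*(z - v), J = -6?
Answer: -12480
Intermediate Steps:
T(v, z) = v*z*(z - v)
T(J, 4)*(99 - 47) = (-6*4*(4 - 1*(-6)))*(99 - 47) = -6*4*(4 + 6)*52 = -6*4*10*52 = -240*52 = -12480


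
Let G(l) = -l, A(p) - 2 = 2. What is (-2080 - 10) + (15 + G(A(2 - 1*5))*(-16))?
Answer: -2011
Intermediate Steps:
A(p) = 4 (A(p) = 2 + 2 = 4)
(-2080 - 10) + (15 + G(A(2 - 1*5))*(-16)) = (-2080 - 10) + (15 - 1*4*(-16)) = -2090 + (15 - 4*(-16)) = -2090 + (15 + 64) = -2090 + 79 = -2011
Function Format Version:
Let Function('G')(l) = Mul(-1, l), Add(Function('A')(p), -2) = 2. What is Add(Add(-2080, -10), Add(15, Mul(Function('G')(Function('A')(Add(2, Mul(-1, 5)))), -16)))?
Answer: -2011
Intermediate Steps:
Function('A')(p) = 4 (Function('A')(p) = Add(2, 2) = 4)
Add(Add(-2080, -10), Add(15, Mul(Function('G')(Function('A')(Add(2, Mul(-1, 5)))), -16))) = Add(Add(-2080, -10), Add(15, Mul(Mul(-1, 4), -16))) = Add(-2090, Add(15, Mul(-4, -16))) = Add(-2090, Add(15, 64)) = Add(-2090, 79) = -2011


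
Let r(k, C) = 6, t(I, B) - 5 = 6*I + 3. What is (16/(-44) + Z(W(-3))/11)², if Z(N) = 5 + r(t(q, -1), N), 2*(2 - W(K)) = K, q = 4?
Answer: 49/121 ≈ 0.40496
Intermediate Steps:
t(I, B) = 8 + 6*I (t(I, B) = 5 + (6*I + 3) = 5 + (3 + 6*I) = 8 + 6*I)
W(K) = 2 - K/2
Z(N) = 11 (Z(N) = 5 + 6 = 11)
(16/(-44) + Z(W(-3))/11)² = (16/(-44) + 11/11)² = (16*(-1/44) + 11*(1/11))² = (-4/11 + 1)² = (7/11)² = 49/121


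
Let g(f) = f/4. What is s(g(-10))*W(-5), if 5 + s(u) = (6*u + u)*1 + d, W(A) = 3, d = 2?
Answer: -123/2 ≈ -61.500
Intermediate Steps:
g(f) = f/4 (g(f) = f*(¼) = f/4)
s(u) = -3 + 7*u (s(u) = -5 + ((6*u + u)*1 + 2) = -5 + ((7*u)*1 + 2) = -5 + (7*u + 2) = -5 + (2 + 7*u) = -3 + 7*u)
s(g(-10))*W(-5) = (-3 + 7*((¼)*(-10)))*3 = (-3 + 7*(-5/2))*3 = (-3 - 35/2)*3 = -41/2*3 = -123/2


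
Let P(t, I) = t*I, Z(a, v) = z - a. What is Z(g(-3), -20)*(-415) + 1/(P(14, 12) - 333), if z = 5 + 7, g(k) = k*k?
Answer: -205426/165 ≈ -1245.0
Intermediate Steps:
g(k) = k²
z = 12
Z(a, v) = 12 - a
P(t, I) = I*t
Z(g(-3), -20)*(-415) + 1/(P(14, 12) - 333) = (12 - 1*(-3)²)*(-415) + 1/(12*14 - 333) = (12 - 1*9)*(-415) + 1/(168 - 333) = (12 - 9)*(-415) + 1/(-165) = 3*(-415) - 1/165 = -1245 - 1/165 = -205426/165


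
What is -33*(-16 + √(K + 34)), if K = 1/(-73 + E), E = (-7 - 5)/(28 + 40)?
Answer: 528 - 33*√13148769/622 ≈ 335.62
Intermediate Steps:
E = -3/17 (E = -12/68 = -12*1/68 = -3/17 ≈ -0.17647)
K = -17/1244 (K = 1/(-73 - 3/17) = 1/(-1244/17) = -17/1244 ≈ -0.013666)
-33*(-16 + √(K + 34)) = -33*(-16 + √(-17/1244 + 34)) = -33*(-16 + √(42279/1244)) = -33*(-16 + √13148769/622) = 528 - 33*√13148769/622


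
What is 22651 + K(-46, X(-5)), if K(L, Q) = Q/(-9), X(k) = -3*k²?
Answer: 67978/3 ≈ 22659.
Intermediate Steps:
K(L, Q) = -Q/9 (K(L, Q) = Q*(-⅑) = -Q/9)
22651 + K(-46, X(-5)) = 22651 - (-1)*(-5)²/3 = 22651 - (-1)*25/3 = 22651 - ⅑*(-75) = 22651 + 25/3 = 67978/3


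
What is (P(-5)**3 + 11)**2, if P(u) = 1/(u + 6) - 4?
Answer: 256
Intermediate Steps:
P(u) = -4 + 1/(6 + u) (P(u) = 1/(6 + u) - 4 = -4 + 1/(6 + u))
(P(-5)**3 + 11)**2 = (((-23 - 4*(-5))/(6 - 5))**3 + 11)**2 = (((-23 + 20)/1)**3 + 11)**2 = ((1*(-3))**3 + 11)**2 = ((-3)**3 + 11)**2 = (-27 + 11)**2 = (-16)**2 = 256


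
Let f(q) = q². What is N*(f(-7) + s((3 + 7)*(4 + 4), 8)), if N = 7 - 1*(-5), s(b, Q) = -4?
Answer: 540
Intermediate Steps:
N = 12 (N = 7 + 5 = 12)
N*(f(-7) + s((3 + 7)*(4 + 4), 8)) = 12*((-7)² - 4) = 12*(49 - 4) = 12*45 = 540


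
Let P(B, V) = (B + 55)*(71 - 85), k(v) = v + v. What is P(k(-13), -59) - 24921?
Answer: -25327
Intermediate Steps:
k(v) = 2*v
P(B, V) = -770 - 14*B (P(B, V) = (55 + B)*(-14) = -770 - 14*B)
P(k(-13), -59) - 24921 = (-770 - 28*(-13)) - 24921 = (-770 - 14*(-26)) - 24921 = (-770 + 364) - 24921 = -406 - 24921 = -25327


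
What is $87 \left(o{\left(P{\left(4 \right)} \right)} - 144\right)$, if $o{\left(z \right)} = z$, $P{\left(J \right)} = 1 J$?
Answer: $-12180$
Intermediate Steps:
$P{\left(J \right)} = J$
$87 \left(o{\left(P{\left(4 \right)} \right)} - 144\right) = 87 \left(4 - 144\right) = 87 \left(-140\right) = -12180$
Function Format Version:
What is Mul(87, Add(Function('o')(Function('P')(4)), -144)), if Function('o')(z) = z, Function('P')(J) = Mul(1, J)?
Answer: -12180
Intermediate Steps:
Function('P')(J) = J
Mul(87, Add(Function('o')(Function('P')(4)), -144)) = Mul(87, Add(4, -144)) = Mul(87, -140) = -12180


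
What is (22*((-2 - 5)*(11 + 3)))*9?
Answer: -19404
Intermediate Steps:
(22*((-2 - 5)*(11 + 3)))*9 = (22*(-7*14))*9 = (22*(-98))*9 = -2156*9 = -19404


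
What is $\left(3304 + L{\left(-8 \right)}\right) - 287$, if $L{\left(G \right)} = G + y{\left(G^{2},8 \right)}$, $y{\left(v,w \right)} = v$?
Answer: $3073$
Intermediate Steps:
$L{\left(G \right)} = G + G^{2}$
$\left(3304 + L{\left(-8 \right)}\right) - 287 = \left(3304 - 8 \left(1 - 8\right)\right) - 287 = \left(3304 - -56\right) - 287 = \left(3304 + 56\right) - 287 = 3360 - 287 = 3073$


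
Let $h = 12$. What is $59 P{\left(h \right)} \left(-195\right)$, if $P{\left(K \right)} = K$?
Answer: $-138060$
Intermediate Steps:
$59 P{\left(h \right)} \left(-195\right) = 59 \cdot 12 \left(-195\right) = 708 \left(-195\right) = -138060$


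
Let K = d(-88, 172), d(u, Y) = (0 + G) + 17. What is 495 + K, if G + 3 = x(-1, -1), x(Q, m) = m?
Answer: 508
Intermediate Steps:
G = -4 (G = -3 - 1 = -4)
d(u, Y) = 13 (d(u, Y) = (0 - 4) + 17 = -4 + 17 = 13)
K = 13
495 + K = 495 + 13 = 508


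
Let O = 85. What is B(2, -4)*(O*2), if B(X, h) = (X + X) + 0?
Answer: 680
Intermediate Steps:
B(X, h) = 2*X (B(X, h) = 2*X + 0 = 2*X)
B(2, -4)*(O*2) = (2*2)*(85*2) = 4*170 = 680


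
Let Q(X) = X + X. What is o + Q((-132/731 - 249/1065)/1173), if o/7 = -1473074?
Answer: -3138819531601136/304399365 ≈ -1.0312e+7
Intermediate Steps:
o = -10311518 (o = 7*(-1473074) = -10311518)
Q(X) = 2*X
o + Q((-132/731 - 249/1065)/1173) = -10311518 + 2*((-132/731 - 249/1065)/1173) = -10311518 + 2*((-132*1/731 - 249*1/1065)*(1/1173)) = -10311518 + 2*((-132/731 - 83/355)*(1/1173)) = -10311518 + 2*(-107533/259505*1/1173) = -10311518 + 2*(-107533/304399365) = -10311518 - 215066/304399365 = -3138819531601136/304399365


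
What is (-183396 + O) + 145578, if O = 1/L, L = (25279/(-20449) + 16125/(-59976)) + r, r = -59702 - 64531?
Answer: -1920742339497352734/50789104106207 ≈ -37818.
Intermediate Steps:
r = -124233
L = -50789104106207/408816408 (L = (25279/(-20449) + 16125/(-59976)) - 124233 = (25279*(-1/20449) + 16125*(-1/59976)) - 124233 = (-25279/20449 - 5375/19992) - 124233 = -615291143/408816408 - 124233 = -50789104106207/408816408 ≈ -1.2423e+5)
O = -408816408/50789104106207 (O = 1/(-50789104106207/408816408) = -408816408/50789104106207 ≈ -8.0493e-6)
(-183396 + O) + 145578 = (-183396 - 408816408/50789104106207) + 145578 = -9314518537070755380/50789104106207 + 145578 = -1920742339497352734/50789104106207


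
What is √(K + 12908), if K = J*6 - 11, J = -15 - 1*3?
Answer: 21*√29 ≈ 113.09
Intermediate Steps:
J = -18 (J = -15 - 3 = -18)
K = -119 (K = -18*6 - 11 = -108 - 11 = -119)
√(K + 12908) = √(-119 + 12908) = √12789 = 21*√29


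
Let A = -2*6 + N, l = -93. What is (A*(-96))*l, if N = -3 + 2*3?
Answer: -80352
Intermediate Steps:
N = 3 (N = -3 + 6 = 3)
A = -9 (A = -2*6 + 3 = -12 + 3 = -9)
(A*(-96))*l = -9*(-96)*(-93) = 864*(-93) = -80352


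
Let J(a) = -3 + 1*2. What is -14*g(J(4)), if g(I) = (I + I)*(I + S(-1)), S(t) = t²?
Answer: 0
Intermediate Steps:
J(a) = -1 (J(a) = -3 + 2 = -1)
g(I) = 2*I*(1 + I) (g(I) = (I + I)*(I + (-1)²) = (2*I)*(I + 1) = (2*I)*(1 + I) = 2*I*(1 + I))
-14*g(J(4)) = -28*(-1)*(1 - 1) = -28*(-1)*0 = -14*0 = 0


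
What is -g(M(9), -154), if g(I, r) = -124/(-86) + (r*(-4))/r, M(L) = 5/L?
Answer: 110/43 ≈ 2.5581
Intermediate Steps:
g(I, r) = -110/43 (g(I, r) = -124*(-1/86) + (-4*r)/r = 62/43 - 4 = -110/43)
-g(M(9), -154) = -1*(-110/43) = 110/43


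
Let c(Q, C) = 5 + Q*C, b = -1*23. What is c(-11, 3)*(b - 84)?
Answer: 2996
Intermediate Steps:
b = -23
c(Q, C) = 5 + C*Q
c(-11, 3)*(b - 84) = (5 + 3*(-11))*(-23 - 84) = (5 - 33)*(-107) = -28*(-107) = 2996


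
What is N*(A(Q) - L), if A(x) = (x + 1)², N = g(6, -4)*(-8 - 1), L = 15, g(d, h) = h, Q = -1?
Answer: -540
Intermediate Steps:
N = 36 (N = -4*(-8 - 1) = -4*(-9) = 36)
A(x) = (1 + x)²
N*(A(Q) - L) = 36*((1 - 1)² - 1*15) = 36*(0² - 15) = 36*(0 - 15) = 36*(-15) = -540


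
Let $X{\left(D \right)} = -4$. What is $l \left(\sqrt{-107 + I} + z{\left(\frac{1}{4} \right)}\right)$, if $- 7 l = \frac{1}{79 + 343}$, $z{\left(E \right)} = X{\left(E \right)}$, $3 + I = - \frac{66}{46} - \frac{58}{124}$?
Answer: $\frac{2}{1477} - \frac{i \sqrt{227551098}}{4212404} \approx 0.0013541 - 0.003581 i$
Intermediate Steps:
$I = - \frac{6991}{1426}$ ($I = -3 - \left(\frac{29}{62} + \frac{33}{23}\right) = -3 - \frac{2713}{1426} = - \frac{6991}{1426} \approx -4.9025$)
$z{\left(E \right)} = -4$
$l = - \frac{1}{2954}$ ($l = - \frac{1}{7 \left(79 + 343\right)} = - \frac{1}{7 \cdot 422} = \left(- \frac{1}{7}\right) \frac{1}{422} = - \frac{1}{2954} \approx -0.00033852$)
$l \left(\sqrt{-107 + I} + z{\left(\frac{1}{4} \right)}\right) = - \frac{\sqrt{-107 - \frac{6991}{1426}} - 4}{2954} = - \frac{\sqrt{- \frac{159573}{1426}} - 4}{2954} = - \frac{\frac{i \sqrt{227551098}}{1426} - 4}{2954} = - \frac{-4 + \frac{i \sqrt{227551098}}{1426}}{2954} = \frac{2}{1477} - \frac{i \sqrt{227551098}}{4212404}$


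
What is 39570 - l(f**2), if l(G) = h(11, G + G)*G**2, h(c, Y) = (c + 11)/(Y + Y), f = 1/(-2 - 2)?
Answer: 1266229/32 ≈ 39570.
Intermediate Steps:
f = -1/4 (f = 1/(-4) = -1/4 ≈ -0.25000)
h(c, Y) = (11 + c)/(2*Y) (h(c, Y) = (11 + c)/((2*Y)) = (11 + c)*(1/(2*Y)) = (11 + c)/(2*Y))
l(G) = 11*G/2 (l(G) = ((11 + 11)/(2*(G + G)))*G**2 = ((1/2)*22/(2*G))*G**2 = ((1/2)*(1/(2*G))*22)*G**2 = (11/(2*G))*G**2 = 11*G/2)
39570 - l(f**2) = 39570 - 11*(-1/4)**2/2 = 39570 - 11/(2*16) = 39570 - 1*11/32 = 39570 - 11/32 = 1266229/32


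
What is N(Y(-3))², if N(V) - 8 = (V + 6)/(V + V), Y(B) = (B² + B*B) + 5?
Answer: 157609/2116 ≈ 74.484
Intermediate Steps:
Y(B) = 5 + 2*B² (Y(B) = (B² + B²) + 5 = 2*B² + 5 = 5 + 2*B²)
N(V) = 8 + (6 + V)/(2*V) (N(V) = 8 + (V + 6)/(V + V) = 8 + (6 + V)/((2*V)) = 8 + (6 + V)*(1/(2*V)) = 8 + (6 + V)/(2*V))
N(Y(-3))² = (17/2 + 3/(5 + 2*(-3)²))² = (17/2 + 3/(5 + 2*9))² = (17/2 + 3/(5 + 18))² = (17/2 + 3/23)² = (397/46)² = 157609/2116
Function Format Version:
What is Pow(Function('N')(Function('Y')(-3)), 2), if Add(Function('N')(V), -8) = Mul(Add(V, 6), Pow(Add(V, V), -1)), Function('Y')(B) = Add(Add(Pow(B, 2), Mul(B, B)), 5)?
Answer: Rational(157609, 2116) ≈ 74.484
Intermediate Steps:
Function('Y')(B) = Add(5, Mul(2, Pow(B, 2))) (Function('Y')(B) = Add(Add(Pow(B, 2), Pow(B, 2)), 5) = Add(Mul(2, Pow(B, 2)), 5) = Add(5, Mul(2, Pow(B, 2))))
Function('N')(V) = Add(8, Mul(Rational(1, 2), Pow(V, -1), Add(6, V))) (Function('N')(V) = Add(8, Mul(Add(V, 6), Pow(Add(V, V), -1))) = Add(8, Mul(Add(6, V), Pow(Mul(2, V), -1))) = Add(8, Mul(Add(6, V), Mul(Rational(1, 2), Pow(V, -1)))) = Add(8, Mul(Rational(1, 2), Pow(V, -1), Add(6, V))))
Pow(Function('N')(Function('Y')(-3)), 2) = Pow(Add(Rational(17, 2), Mul(3, Pow(Add(5, Mul(2, Pow(-3, 2))), -1))), 2) = Pow(Add(Rational(17, 2), Mul(3, Pow(Add(5, Mul(2, 9)), -1))), 2) = Pow(Add(Rational(17, 2), Mul(3, Pow(Add(5, 18), -1))), 2) = Pow(Add(Rational(17, 2), Mul(3, Pow(23, -1))), 2) = Pow(Add(Rational(17, 2), Mul(3, Rational(1, 23))), 2) = Pow(Add(Rational(17, 2), Rational(3, 23)), 2) = Pow(Rational(397, 46), 2) = Rational(157609, 2116)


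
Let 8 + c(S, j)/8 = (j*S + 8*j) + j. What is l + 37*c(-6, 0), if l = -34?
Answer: -2402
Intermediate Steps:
c(S, j) = -64 + 72*j + 8*S*j (c(S, j) = -64 + 8*((j*S + 8*j) + j) = -64 + 8*((S*j + 8*j) + j) = -64 + 8*((8*j + S*j) + j) = -64 + 8*(9*j + S*j) = -64 + (72*j + 8*S*j) = -64 + 72*j + 8*S*j)
l + 37*c(-6, 0) = -34 + 37*(-64 + 72*0 + 8*(-6)*0) = -34 + 37*(-64 + 0 + 0) = -34 + 37*(-64) = -34 - 2368 = -2402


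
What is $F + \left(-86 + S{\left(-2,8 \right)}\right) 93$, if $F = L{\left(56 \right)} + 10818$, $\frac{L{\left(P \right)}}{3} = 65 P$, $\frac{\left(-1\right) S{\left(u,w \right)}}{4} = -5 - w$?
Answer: $18576$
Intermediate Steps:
$S{\left(u,w \right)} = 20 + 4 w$ ($S{\left(u,w \right)} = - 4 \left(-5 - w\right) = 20 + 4 w$)
$L{\left(P \right)} = 195 P$ ($L{\left(P \right)} = 3 \cdot 65 P = 195 P$)
$F = 21738$ ($F = 195 \cdot 56 + 10818 = 10920 + 10818 = 21738$)
$F + \left(-86 + S{\left(-2,8 \right)}\right) 93 = 21738 + \left(-86 + \left(20 + 4 \cdot 8\right)\right) 93 = 21738 + \left(-86 + \left(20 + 32\right)\right) 93 = 21738 + \left(-86 + 52\right) 93 = 21738 - 3162 = 18576$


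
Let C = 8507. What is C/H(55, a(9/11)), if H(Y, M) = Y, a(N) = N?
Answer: 8507/55 ≈ 154.67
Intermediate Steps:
C/H(55, a(9/11)) = 8507/55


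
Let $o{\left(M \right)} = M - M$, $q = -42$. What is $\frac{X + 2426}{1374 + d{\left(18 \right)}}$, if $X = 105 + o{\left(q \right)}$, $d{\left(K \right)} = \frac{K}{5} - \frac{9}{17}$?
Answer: $\frac{215135}{117051} \approx 1.838$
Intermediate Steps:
$d{\left(K \right)} = - \frac{9}{17} + \frac{K}{5}$ ($d{\left(K \right)} = K \frac{1}{5} - \frac{9}{17} = \frac{K}{5} - \frac{9}{17} = - \frac{9}{17} + \frac{K}{5}$)
$o{\left(M \right)} = 0$
$X = 105$ ($X = 105 + 0 = 105$)
$\frac{X + 2426}{1374 + d{\left(18 \right)}} = \frac{105 + 2426}{1374 + \left(- \frac{9}{17} + \frac{1}{5} \cdot 18\right)} = \frac{2531}{1374 + \left(- \frac{9}{17} + \frac{18}{5}\right)} = \frac{2531}{1374 + \frac{261}{85}} = \frac{2531}{\frac{117051}{85}} = 2531 \cdot \frac{85}{117051} = \frac{215135}{117051}$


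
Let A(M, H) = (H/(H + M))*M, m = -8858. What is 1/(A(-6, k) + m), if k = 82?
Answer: -19/168425 ≈ -0.00011281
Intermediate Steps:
A(M, H) = H*M/(H + M)
1/(A(-6, k) + m) = 1/(82*(-6)/(82 - 6) - 8858) = 1/(82*(-6)/76 - 8858) = 1/(82*(-6)*(1/76) - 8858) = 1/(-123/19 - 8858) = 1/(-168425/19) = -19/168425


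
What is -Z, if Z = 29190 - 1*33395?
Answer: 4205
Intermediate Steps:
Z = -4205 (Z = 29190 - 33395 = -4205)
-Z = -1*(-4205) = 4205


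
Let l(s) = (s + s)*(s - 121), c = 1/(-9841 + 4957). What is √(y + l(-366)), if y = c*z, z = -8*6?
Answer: 4*√3690701234/407 ≈ 597.06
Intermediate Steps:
c = -1/4884 (c = 1/(-4884) = -1/4884 ≈ -0.00020475)
l(s) = 2*s*(-121 + s) (l(s) = (2*s)*(-121 + s) = 2*s*(-121 + s))
z = -48
y = 4/407 (y = -1/4884*(-48) = 4/407 ≈ 0.0098280)
√(y + l(-366)) = √(4/407 + 2*(-366)*(-121 - 366)) = √(4/407 + 2*(-366)*(-487)) = √(4/407 + 356484) = √(145088992/407) = 4*√3690701234/407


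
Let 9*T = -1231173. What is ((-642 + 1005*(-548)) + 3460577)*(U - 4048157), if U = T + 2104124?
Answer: -6053540231850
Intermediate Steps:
T = -136797 (T = (1/9)*(-1231173) = -136797)
U = 1967327 (U = -136797 + 2104124 = 1967327)
((-642 + 1005*(-548)) + 3460577)*(U - 4048157) = ((-642 + 1005*(-548)) + 3460577)*(1967327 - 4048157) = ((-642 - 550740) + 3460577)*(-2080830) = (-551382 + 3460577)*(-2080830) = 2909195*(-2080830) = -6053540231850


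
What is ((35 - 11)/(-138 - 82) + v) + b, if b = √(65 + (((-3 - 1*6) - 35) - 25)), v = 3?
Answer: 159/55 + 2*I ≈ 2.8909 + 2.0*I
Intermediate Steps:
b = 2*I (b = √(65 + (((-3 - 6) - 35) - 25)) = √(65 + ((-9 - 35) - 25)) = √(65 + (-44 - 25)) = √(65 - 69) = √(-4) = 2*I ≈ 2.0*I)
((35 - 11)/(-138 - 82) + v) + b = ((35 - 11)/(-138 - 82) + 3) + 2*I = (24/(-220) + 3) + 2*I = (24*(-1/220) + 3) + 2*I = (-6/55 + 3) + 2*I = 159/55 + 2*I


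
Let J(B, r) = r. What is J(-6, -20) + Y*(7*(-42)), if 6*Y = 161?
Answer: -7909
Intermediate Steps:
Y = 161/6 (Y = (1/6)*161 = 161/6 ≈ 26.833)
J(-6, -20) + Y*(7*(-42)) = -20 + 161*(7*(-42))/6 = -20 + (161/6)*(-294) = -20 - 7889 = -7909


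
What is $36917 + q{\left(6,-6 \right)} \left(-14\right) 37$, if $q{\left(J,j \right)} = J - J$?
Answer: $36917$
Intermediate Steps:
$q{\left(J,j \right)} = 0$
$36917 + q{\left(6,-6 \right)} \left(-14\right) 37 = 36917 + 0 \left(-14\right) 37 = 36917 + 0 \cdot 37 = 36917 + 0 = 36917$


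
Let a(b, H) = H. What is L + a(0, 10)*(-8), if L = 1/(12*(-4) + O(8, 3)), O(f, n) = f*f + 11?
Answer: -2159/27 ≈ -79.963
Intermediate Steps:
O(f, n) = 11 + f² (O(f, n) = f² + 11 = 11 + f²)
L = 1/27 (L = 1/(12*(-4) + (11 + 8²)) = 1/(-48 + (11 + 64)) = 1/(-48 + 75) = 1/27 ≈ 0.037037)
L + a(0, 10)*(-8) = 1/27 + 10*(-8) = 1/27 - 80 = -2159/27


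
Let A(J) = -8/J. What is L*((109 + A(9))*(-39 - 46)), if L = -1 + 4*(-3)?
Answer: 1075165/9 ≈ 1.1946e+5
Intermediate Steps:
L = -13 (L = -1 - 12 = -13)
L*((109 + A(9))*(-39 - 46)) = -13*(109 - 8/9)*(-39 - 46) = -13*(109 - 8*1/9)*(-85) = -13*(109 - 8/9)*(-85) = -12649*(-85)/9 = -13*(-82705/9) = 1075165/9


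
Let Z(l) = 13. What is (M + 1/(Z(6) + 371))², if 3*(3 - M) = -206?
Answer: 757405441/147456 ≈ 5136.5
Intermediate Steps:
M = 215/3 (M = 3 - ⅓*(-206) = 3 + 206/3 = 215/3 ≈ 71.667)
(M + 1/(Z(6) + 371))² = (215/3 + 1/(13 + 371))² = (215/3 + 1/384)² = (27521/384)² = 757405441/147456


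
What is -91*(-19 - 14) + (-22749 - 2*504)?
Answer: -20754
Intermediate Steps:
-91*(-19 - 14) + (-22749 - 2*504) = -91*(-33) + (-22749 - 1*1008) = 3003 + (-22749 - 1008) = 3003 - 23757 = -20754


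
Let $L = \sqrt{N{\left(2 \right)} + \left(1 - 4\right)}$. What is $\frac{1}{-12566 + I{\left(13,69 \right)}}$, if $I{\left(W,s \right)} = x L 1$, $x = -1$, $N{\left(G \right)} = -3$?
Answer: $\frac{i}{\sqrt{6} - 12566 i} \approx -7.958 \cdot 10^{-5} + 1.5512 \cdot 10^{-8} i$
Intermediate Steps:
$L = i \sqrt{6}$ ($L = \sqrt{-3 + \left(1 - 4\right)} = \sqrt{-3 - 3} = \sqrt{-6} = i \sqrt{6} \approx 2.4495 i$)
$I{\left(W,s \right)} = - i \sqrt{6}$ ($I{\left(W,s \right)} = - i \sqrt{6} \cdot 1 = - i \sqrt{6}$)
$\frac{1}{-12566 + I{\left(13,69 \right)}} = \frac{1}{-12566 - i \sqrt{6}}$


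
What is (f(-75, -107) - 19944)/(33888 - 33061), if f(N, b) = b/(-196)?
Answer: -3908917/162092 ≈ -24.115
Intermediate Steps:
f(N, b) = -b/196 (f(N, b) = b*(-1/196) = -b/196)
(f(-75, -107) - 19944)/(33888 - 33061) = (-1/196*(-107) - 19944)/(33888 - 33061) = (107/196 - 19944)/827 = -3908917/196*1/827 = -3908917/162092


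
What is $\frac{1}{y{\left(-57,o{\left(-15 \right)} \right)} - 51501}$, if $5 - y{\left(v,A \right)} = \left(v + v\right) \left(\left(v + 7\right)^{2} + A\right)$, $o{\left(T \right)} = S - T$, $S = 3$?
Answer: $\frac{1}{235556} \approx 4.2453 \cdot 10^{-6}$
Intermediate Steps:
$o{\left(T \right)} = 3 - T$
$y{\left(v,A \right)} = 5 - 2 v \left(A + \left(7 + v\right)^{2}\right)$ ($y{\left(v,A \right)} = 5 - \left(v + v\right) \left(\left(v + 7\right)^{2} + A\right) = 5 - 2 v \left(\left(7 + v\right)^{2} + A\right) = 5 - 2 v \left(A + \left(7 + v\right)^{2}\right)$)
$\frac{1}{y{\left(-57,o{\left(-15 \right)} \right)} - 51501} = \frac{1}{\left(5 - 2 \left(3 - -15\right) \left(-57\right) - - 114 \left(7 - 57\right)^{2}\right) - 51501} = \frac{1}{\left(5 - 2 \left(3 + 15\right) \left(-57\right) - - 114 \left(-50\right)^{2}\right) - 51501} = \frac{1}{\left(5 - 36 \left(-57\right) - \left(-114\right) 2500\right) - 51501} = \frac{1}{\left(5 + 2052 + 285000\right) - 51501} = \frac{1}{287057 - 51501} = \frac{1}{235556}$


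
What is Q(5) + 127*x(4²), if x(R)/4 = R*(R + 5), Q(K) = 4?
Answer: 170692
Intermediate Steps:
x(R) = 4*R*(5 + R) (x(R) = 4*(R*(R + 5)) = 4*(R*(5 + R)) = 4*R*(5 + R))
Q(5) + 127*x(4²) = 4 + 127*(4*4²*(5 + 4²)) = 4 + 127*(4*16*(5 + 16)) = 4 + 127*(4*16*21) = 4 + 127*1344 = 4 + 170688 = 170692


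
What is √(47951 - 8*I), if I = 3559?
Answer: √19479 ≈ 139.57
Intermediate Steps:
√(47951 - 8*I) = √(47951 - 8*3559) = √(47951 - 28472) = √19479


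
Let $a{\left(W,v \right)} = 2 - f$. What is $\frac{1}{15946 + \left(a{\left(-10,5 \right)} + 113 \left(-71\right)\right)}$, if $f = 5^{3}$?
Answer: $\frac{1}{7800} \approx 0.00012821$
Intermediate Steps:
$f = 125$
$a{\left(W,v \right)} = -123$ ($a{\left(W,v \right)} = 2 - 125 = -123$)
$\frac{1}{15946 + \left(a{\left(-10,5 \right)} + 113 \left(-71\right)\right)} = \frac{1}{15946 + \left(-123 + 113 \left(-71\right)\right)} = \frac{1}{15946 - 8146} = \frac{1}{7800}$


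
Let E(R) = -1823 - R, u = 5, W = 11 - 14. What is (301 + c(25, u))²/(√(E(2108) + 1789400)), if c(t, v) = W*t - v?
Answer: 48841*√1785469/1785469 ≈ 36.552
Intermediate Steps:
W = -3
c(t, v) = -v - 3*t (c(t, v) = -3*t - v = -v - 3*t)
(301 + c(25, u))²/(√(E(2108) + 1789400)) = (301 + (-1*5 - 3*25))²/(√((-1823 - 1*2108) + 1789400)) = (301 + (-5 - 75))²/(√((-1823 - 2108) + 1789400)) = (301 - 80)²/(√(-3931 + 1789400)) = 221²/(√1785469) = 48841*(√1785469/1785469) = 48841*√1785469/1785469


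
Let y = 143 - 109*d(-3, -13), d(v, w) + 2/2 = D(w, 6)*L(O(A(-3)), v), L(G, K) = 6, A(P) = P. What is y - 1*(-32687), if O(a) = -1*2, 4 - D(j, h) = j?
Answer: 21821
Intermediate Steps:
D(j, h) = 4 - j
O(a) = -2
d(v, w) = 23 - 6*w (d(v, w) = -1 + (4 - w)*6 = -1 + (24 - 6*w) = 23 - 6*w)
y = -10866 (y = 143 - 109*(23 - 6*(-13)) = 143 - 109*(23 + 78) = 143 - 109*101 = 143 - 11009 = -10866)
y - 1*(-32687) = -10866 - 1*(-32687) = -10866 + 32687 = 21821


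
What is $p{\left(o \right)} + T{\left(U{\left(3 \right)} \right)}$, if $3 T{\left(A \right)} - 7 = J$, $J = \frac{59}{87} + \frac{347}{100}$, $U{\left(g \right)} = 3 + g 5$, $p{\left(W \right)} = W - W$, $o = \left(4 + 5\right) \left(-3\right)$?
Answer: $\frac{96989}{26100} \approx 3.7161$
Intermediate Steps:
$o = -27$ ($o = 9 \left(-3\right) = -27$)
$p{\left(W \right)} = 0$
$U{\left(g \right)} = 3 + 5 g$
$J = \frac{36089}{8700}$ ($J = 59 \cdot \frac{1}{87} + 347 \cdot \frac{1}{100} = \frac{59}{87} + \frac{347}{100} = \frac{36089}{8700} \approx 4.1482$)
$T{\left(A \right)} = \frac{96989}{26100}$ ($T{\left(A \right)} = \frac{7}{3} + \frac{1}{3} \cdot \frac{36089}{8700} = \frac{7}{3} + \frac{36089}{26100} = \frac{96989}{26100}$)
$p{\left(o \right)} + T{\left(U{\left(3 \right)} \right)} = 0 + \frac{96989}{26100} = \frac{96989}{26100}$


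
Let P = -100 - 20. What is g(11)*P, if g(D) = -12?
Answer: 1440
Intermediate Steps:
P = -120
g(11)*P = -12*(-120) = 1440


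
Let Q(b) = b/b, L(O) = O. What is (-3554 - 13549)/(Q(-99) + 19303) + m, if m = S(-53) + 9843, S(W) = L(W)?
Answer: 188969057/19304 ≈ 9789.1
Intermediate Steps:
S(W) = W
Q(b) = 1
m = 9790 (m = -53 + 9843 = 9790)
(-3554 - 13549)/(Q(-99) + 19303) + m = (-3554 - 13549)/(1 + 19303) + 9790 = -17103/19304 + 9790 = 188969057/19304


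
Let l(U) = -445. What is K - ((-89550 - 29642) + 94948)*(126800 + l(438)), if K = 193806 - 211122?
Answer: 3063333304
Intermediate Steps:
K = -17316
K - ((-89550 - 29642) + 94948)*(126800 + l(438)) = -17316 - ((-89550 - 29642) + 94948)*(126800 - 445) = -17316 - (-119192 + 94948)*126355 = -17316 - (-24244)*126355 = -17316 - 1*(-3063350620) = -17316 + 3063350620 = 3063333304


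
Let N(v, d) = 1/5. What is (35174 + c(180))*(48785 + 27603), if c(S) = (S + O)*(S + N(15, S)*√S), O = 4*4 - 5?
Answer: 5313090952 + 87540648*√5/5 ≈ 5.3522e+9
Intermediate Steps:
N(v, d) = ⅕
O = 11 (O = 16 - 5 = 11)
c(S) = (11 + S)*(S + √S/5) (c(S) = (S + 11)*(S + √S/5) = (11 + S)*(S + √S/5))
(35174 + c(180))*(48785 + 27603) = (35174 + (180² + 11*180 + 180^(3/2)/5 + 11*√180/5))*(48785 + 27603) = (35174 + (32400 + 1980 + (1080*√5)/5 + 11*(6*√5)/5))*76388 = (35174 + (32400 + 1980 + 216*√5 + 66*√5/5))*76388 = (35174 + (34380 + 1146*√5/5))*76388 = (69554 + 1146*√5/5)*76388 = 5313090952 + 87540648*√5/5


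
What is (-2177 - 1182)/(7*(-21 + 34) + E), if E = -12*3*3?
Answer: 3359/17 ≈ 197.59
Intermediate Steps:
E = -108 (E = -36*3 = -108)
(-2177 - 1182)/(7*(-21 + 34) + E) = (-2177 - 1182)/(7*(-21 + 34) - 108) = -3359/(7*13 - 108) = -3359/(91 - 108) = -3359/(-17) = -3359*(-1/17) = 3359/17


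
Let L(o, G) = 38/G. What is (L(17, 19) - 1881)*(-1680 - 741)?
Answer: 4549059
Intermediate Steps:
(L(17, 19) - 1881)*(-1680 - 741) = (38/19 - 1881)*(-1680 - 741) = (38*(1/19) - 1881)*(-2421) = (2 - 1881)*(-2421) = -1879*(-2421) = 4549059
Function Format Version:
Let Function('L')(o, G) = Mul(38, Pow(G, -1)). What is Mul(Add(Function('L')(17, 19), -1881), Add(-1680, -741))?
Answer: 4549059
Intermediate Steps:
Mul(Add(Function('L')(17, 19), -1881), Add(-1680, -741)) = Mul(Add(Mul(38, Pow(19, -1)), -1881), Add(-1680, -741)) = Mul(Add(Mul(38, Rational(1, 19)), -1881), -2421) = Mul(Add(2, -1881), -2421) = Mul(-1879, -2421) = 4549059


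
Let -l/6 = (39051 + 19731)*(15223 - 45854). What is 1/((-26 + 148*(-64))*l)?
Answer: -1/102609825576696 ≈ -9.7456e-15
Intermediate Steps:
l = 10803308652 (l = -6*(39051 + 19731)*(15223 - 45854) = -352692*(-30631) = -6*(-1800551442) = 10803308652)
1/((-26 + 148*(-64))*l) = 1/((-26 + 148*(-64))*10803308652) = (1/10803308652)/(-26 - 9472) = (1/10803308652)/(-9498) = -1/9498*1/10803308652 = -1/102609825576696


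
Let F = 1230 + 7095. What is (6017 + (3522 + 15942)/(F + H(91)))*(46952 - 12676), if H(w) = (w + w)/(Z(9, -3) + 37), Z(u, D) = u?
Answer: 19761832838572/95783 ≈ 2.0632e+8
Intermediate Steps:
F = 8325
H(w) = w/23 (H(w) = (w + w)/(9 + 37) = (2*w)/46 = (2*w)*(1/46) = w/23)
(6017 + (3522 + 15942)/(F + H(91)))*(46952 - 12676) = (6017 + (3522 + 15942)/(8325 + (1/23)*91))*(46952 - 12676) = (6017 + 19464/(8325 + 91/23))*34276 = (6017 + 19464/(191566/23))*34276 = (6017 + 19464*(23/191566))*34276 = (6017 + 223836/95783)*34276 = (576550147/95783)*34276 = 19761832838572/95783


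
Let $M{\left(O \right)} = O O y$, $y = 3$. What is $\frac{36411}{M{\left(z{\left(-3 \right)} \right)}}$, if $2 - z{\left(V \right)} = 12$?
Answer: $\frac{12137}{100} \approx 121.37$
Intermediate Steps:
$z{\left(V \right)} = -10$ ($z{\left(V \right)} = 2 - 12 = -10$)
$M{\left(O \right)} = 3 O^{2}$ ($M{\left(O \right)} = O O 3 = O^{2} \cdot 3 = 3 O^{2}$)
$\frac{36411}{M{\left(z{\left(-3 \right)} \right)}} = \frac{36411}{3 \left(-10\right)^{2}} = \frac{36411}{3 \cdot 100} = \frac{36411}{300} = 36411 \cdot \frac{1}{300} = \frac{12137}{100}$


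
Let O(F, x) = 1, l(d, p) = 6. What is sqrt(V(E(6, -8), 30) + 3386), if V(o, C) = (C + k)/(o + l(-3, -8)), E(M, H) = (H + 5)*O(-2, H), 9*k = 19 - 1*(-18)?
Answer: sqrt(275187)/9 ≈ 58.287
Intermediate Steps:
k = 37/9 (k = (19 - 1*(-18))/9 = (19 + 18)/9 = (1/9)*37 = 37/9 ≈ 4.1111)
E(M, H) = 5 + H (E(M, H) = (H + 5)*1 = (5 + H)*1 = 5 + H)
V(o, C) = (37/9 + C)/(6 + o) (V(o, C) = (C + 37/9)/(o + 6) = (37/9 + C)/(6 + o))
sqrt(V(E(6, -8), 30) + 3386) = sqrt((37/9 + 30)/(6 + (5 - 8)) + 3386) = sqrt((307/9)/(6 - 3) + 3386) = sqrt((307/9)/3 + 3386) = sqrt((1/3)*(307/9) + 3386) = sqrt(307/27 + 3386) = sqrt(91729/27) = sqrt(275187)/9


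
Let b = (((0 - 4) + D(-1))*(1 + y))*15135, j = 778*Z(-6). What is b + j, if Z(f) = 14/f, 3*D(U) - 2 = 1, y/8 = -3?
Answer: 3127499/3 ≈ 1.0425e+6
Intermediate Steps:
y = -24 (y = 8*(-3) = -24)
D(U) = 1 (D(U) = ⅔ + (⅓)*1 = ⅔ + ⅓ = 1)
j = -5446/3 (j = 778*(14/(-6)) = 778*(14*(-⅙)) = 778*(-7/3) = -5446/3 ≈ -1815.3)
b = 1044315 (b = (((0 - 4) + 1)*(1 - 24))*15135 = ((-4 + 1)*(-23))*15135 = -3*(-23)*15135 = 69*15135 = 1044315)
b + j = 1044315 - 5446/3 = 3127499/3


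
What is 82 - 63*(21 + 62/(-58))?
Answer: -34036/29 ≈ -1173.7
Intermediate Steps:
82 - 63*(21 + 62/(-58)) = 82 - 63*(21 + 62*(-1/58)) = 82 - 63*(21 - 31/29) = 82 - 63*578/29 = 82 - 36414/29 = -34036/29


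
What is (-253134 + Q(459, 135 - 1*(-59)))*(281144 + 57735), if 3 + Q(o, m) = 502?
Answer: -85612696165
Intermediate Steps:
Q(o, m) = 499 (Q(o, m) = -3 + 502 = 499)
(-253134 + Q(459, 135 - 1*(-59)))*(281144 + 57735) = (-253134 + 499)*(281144 + 57735) = -252635*338879 = -85612696165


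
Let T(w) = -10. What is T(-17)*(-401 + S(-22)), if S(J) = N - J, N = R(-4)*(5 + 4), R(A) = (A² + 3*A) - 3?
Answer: 3700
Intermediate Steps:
R(A) = -3 + A² + 3*A
N = 9 (N = (-3 + (-4)² + 3*(-4))*(5 + 4) = (-3 + 16 - 12)*9 = 1*9 = 9)
S(J) = 9 - J
T(-17)*(-401 + S(-22)) = -10*(-401 + (9 - 1*(-22))) = -10*(-401 + (9 + 22)) = -10*(-401 + 31) = -10*(-370) = 3700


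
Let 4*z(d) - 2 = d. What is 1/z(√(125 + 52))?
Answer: -8/173 + 4*√177/173 ≈ 0.26137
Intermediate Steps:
z(d) = ½ + d/4
1/z(√(125 + 52)) = 1/(½ + √(125 + 52)/4) = 1/(½ + √177/4)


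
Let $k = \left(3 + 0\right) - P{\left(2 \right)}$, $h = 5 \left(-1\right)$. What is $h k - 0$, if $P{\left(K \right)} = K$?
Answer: $-5$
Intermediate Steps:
$h = -5$
$k = 1$ ($k = \left(3 + 0\right) - 2 = 3 - 2 = 1$)
$h k - 0 = \left(-5\right) 1 - 0 = -5 + 0 = -5$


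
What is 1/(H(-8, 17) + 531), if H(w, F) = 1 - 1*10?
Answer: 1/522 ≈ 0.0019157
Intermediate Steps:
H(w, F) = -9 (H(w, F) = 1 - 10 = -9)
1/(H(-8, 17) + 531) = 1/(-9 + 531) = 1/522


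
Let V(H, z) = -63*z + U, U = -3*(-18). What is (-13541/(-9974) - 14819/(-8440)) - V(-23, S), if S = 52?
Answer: 135745927533/42090280 ≈ 3225.1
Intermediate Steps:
U = 54
V(H, z) = 54 - 63*z (V(H, z) = -63*z + 54 = 54 - 63*z)
(-13541/(-9974) - 14819/(-8440)) - V(-23, S) = (-13541/(-9974) - 14819/(-8440)) - (54 - 63*52) = (-13541*(-1/9974) - 14819*(-1/8440)) - (54 - 3276) = (13541/9974 + 14819/8440) - 1*(-3222) = 131045373/42090280 + 3222 = 135745927533/42090280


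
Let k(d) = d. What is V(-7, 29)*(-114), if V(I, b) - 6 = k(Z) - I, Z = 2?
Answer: -1710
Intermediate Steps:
V(I, b) = 8 - I (V(I, b) = 6 + (2 - I) = 8 - I)
V(-7, 29)*(-114) = (8 - 1*(-7))*(-114) = (8 + 7)*(-114) = 15*(-114) = -1710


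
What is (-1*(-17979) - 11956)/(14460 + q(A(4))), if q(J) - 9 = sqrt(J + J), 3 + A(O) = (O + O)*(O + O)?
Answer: 87146787/209351839 - 6023*sqrt(122)/209351839 ≈ 0.41595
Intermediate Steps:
A(O) = -3 + 4*O**2 (A(O) = -3 + (O + O)*(O + O) = -3 + (2*O)*(2*O) = -3 + 4*O**2)
q(J) = 9 + sqrt(2)*sqrt(J) (q(J) = 9 + sqrt(J + J) = 9 + sqrt(2*J) = 9 + sqrt(2)*sqrt(J))
(-1*(-17979) - 11956)/(14460 + q(A(4))) = (-1*(-17979) - 11956)/(14460 + (9 + sqrt(2)*sqrt(-3 + 4*4**2))) = (17979 - 11956)/(14460 + (9 + sqrt(2)*sqrt(-3 + 4*16))) = 6023/(14460 + (9 + sqrt(2)*sqrt(-3 + 64))) = 6023/(14460 + (9 + sqrt(2)*sqrt(61))) = 6023/(14460 + (9 + sqrt(122))) = 6023/(14469 + sqrt(122))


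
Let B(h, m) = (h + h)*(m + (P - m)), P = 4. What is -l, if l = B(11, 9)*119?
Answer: -10472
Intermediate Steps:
B(h, m) = 8*h (B(h, m) = (h + h)*(m + (4 - m)) = (2*h)*4 = 8*h)
l = 10472 (l = (8*11)*119 = 88*119 = 10472)
-l = -1*10472 = -10472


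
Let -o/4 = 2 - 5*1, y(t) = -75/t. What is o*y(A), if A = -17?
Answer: 900/17 ≈ 52.941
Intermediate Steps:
o = 12 (o = -4*(2 - 5*1) = -4*(2 - 5) = -4*(-3) = 12)
o*y(A) = 12*(-75/(-17)) = 12*(-75*(-1/17)) = 12*(75/17) = 900/17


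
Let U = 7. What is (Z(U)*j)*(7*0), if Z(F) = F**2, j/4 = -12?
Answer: 0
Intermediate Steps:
j = -48 (j = 4*(-12) = -48)
(Z(U)*j)*(7*0) = (7**2*(-48))*(7*0) = (49*(-48))*0 = -2352*0 = 0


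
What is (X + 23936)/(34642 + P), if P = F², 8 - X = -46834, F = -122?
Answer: 35389/24763 ≈ 1.4291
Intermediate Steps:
X = 46842 (X = 8 - 1*(-46834) = 8 + 46834 = 46842)
P = 14884 (P = (-122)² = 14884)
(X + 23936)/(34642 + P) = (46842 + 23936)/(34642 + 14884) = 70778/49526 = 70778*(1/49526) = 35389/24763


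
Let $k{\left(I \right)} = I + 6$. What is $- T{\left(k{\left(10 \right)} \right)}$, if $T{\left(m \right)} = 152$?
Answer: $-152$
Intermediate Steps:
$k{\left(I \right)} = 6 + I$
$- T{\left(k{\left(10 \right)} \right)} = \left(-1\right) 152 = -152$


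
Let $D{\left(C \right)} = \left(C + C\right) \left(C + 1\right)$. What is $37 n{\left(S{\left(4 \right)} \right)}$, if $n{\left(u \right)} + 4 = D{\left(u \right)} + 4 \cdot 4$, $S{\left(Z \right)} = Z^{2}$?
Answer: $20572$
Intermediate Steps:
$D{\left(C \right)} = 2 C \left(1 + C\right)$
$n{\left(u \right)} = 12 + 2 u \left(1 + u\right)$ ($n{\left(u \right)} = -4 + \left(2 u \left(1 + u\right) + 4 \cdot 4\right) = -4 + \left(2 u \left(1 + u\right) + 16\right) = -4 + \left(16 + 2 u \left(1 + u\right)\right) = 12 + 2 u \left(1 + u\right)$)
$37 n{\left(S{\left(4 \right)} \right)} = 37 \left(12 + 2 \cdot 4^{2} \left(1 + 4^{2}\right)\right) = 37 \left(12 + 2 \cdot 16 \left(1 + 16\right)\right) = 37 \left(12 + 2 \cdot 16 \cdot 17\right) = 37 \left(12 + 544\right) = 37 \cdot 556 = 20572$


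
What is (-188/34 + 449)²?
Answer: 56836521/289 ≈ 1.9667e+5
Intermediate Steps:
(-188/34 + 449)² = (-188*1/34 + 449)² = (-94/17 + 449)² = (7539/17)² = 56836521/289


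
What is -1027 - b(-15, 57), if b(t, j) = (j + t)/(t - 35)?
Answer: -25654/25 ≈ -1026.2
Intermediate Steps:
b(t, j) = (j + t)/(-35 + t)
-1027 - b(-15, 57) = -1027 - (57 - 15)/(-35 - 15) = -1027 - 42/(-50) = -1027 - (-1)*42/50 = -1027 - 1*(-21/25) = -1027 + 21/25 = -25654/25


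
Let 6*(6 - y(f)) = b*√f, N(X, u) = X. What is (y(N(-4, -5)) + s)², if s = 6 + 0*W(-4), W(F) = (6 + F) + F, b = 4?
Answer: 1280/9 - 32*I ≈ 142.22 - 32.0*I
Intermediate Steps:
y(f) = 6 - 2*√f/3
W(F) = 6 + 2*F
s = 6 (s = 6 + 0*(6 + 2*(-4)) = 6 + 0*(6 - 8) = 6 + 0*(-2) = 6 + 0 = 6)
(y(N(-4, -5)) + s)² = ((6 - 4*I/3) + 6)² = (12 - 4*I/3)²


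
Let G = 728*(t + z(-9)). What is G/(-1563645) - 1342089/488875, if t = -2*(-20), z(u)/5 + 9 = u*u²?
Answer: -159902420881/152885389875 ≈ -1.0459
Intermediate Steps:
z(u) = -45 + 5*u³ (z(u) = -45 + 5*(u*u²) = -45 + 5*u³)
t = 40
G = -2657200 (G = 728*(40 + (-45 + 5*(-9)³)) = 728*(40 + (-45 + 5*(-729))) = 728*(40 + (-45 - 3645)) = 728*(40 - 3690) = 728*(-3650) = -2657200)
G/(-1563645) - 1342089/488875 = -2657200/(-1563645) - 1342089/488875 = -2657200*(-1/1563645) - 1342089*1/488875 = 531440/312729 - 1342089/488875 = -159902420881/152885389875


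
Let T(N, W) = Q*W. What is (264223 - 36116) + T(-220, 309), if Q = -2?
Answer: 227489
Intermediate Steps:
T(N, W) = -2*W
(264223 - 36116) + T(-220, 309) = (264223 - 36116) - 2*309 = 228107 - 618 = 227489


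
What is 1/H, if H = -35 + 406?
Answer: 1/371 ≈ 0.0026954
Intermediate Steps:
H = 371
1/H = 1/371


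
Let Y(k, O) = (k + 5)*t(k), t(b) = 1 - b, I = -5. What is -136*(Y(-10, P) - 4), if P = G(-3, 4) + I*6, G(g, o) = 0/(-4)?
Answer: 8024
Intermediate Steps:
G(g, o) = 0 (G(g, o) = 0*(-¼) = 0)
P = -30 (P = 0 - 5*6 = 0 - 30 = -30)
Y(k, O) = (1 - k)*(5 + k) (Y(k, O) = (k + 5)*(1 - k) = (5 + k)*(1 - k) = (1 - k)*(5 + k))
-136*(Y(-10, P) - 4) = -136*(-(-1 - 10)*(5 - 10) - 4) = -136*(-1*(-11)*(-5) - 4) = -136*(-55 - 4) = -136*(-59) = 8024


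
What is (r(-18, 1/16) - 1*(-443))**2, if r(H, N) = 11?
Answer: 206116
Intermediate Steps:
(r(-18, 1/16) - 1*(-443))**2 = (11 - 1*(-443))**2 = (11 + 443)**2 = 454**2 = 206116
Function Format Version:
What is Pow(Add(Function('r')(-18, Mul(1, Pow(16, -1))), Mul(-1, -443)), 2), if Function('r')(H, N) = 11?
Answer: 206116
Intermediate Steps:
Pow(Add(Function('r')(-18, Mul(1, Pow(16, -1))), Mul(-1, -443)), 2) = Pow(Add(11, Mul(-1, -443)), 2) = Pow(Add(11, 443), 2) = Pow(454, 2) = 206116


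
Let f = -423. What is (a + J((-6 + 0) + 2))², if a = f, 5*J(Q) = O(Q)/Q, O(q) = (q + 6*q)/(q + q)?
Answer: 286523329/1600 ≈ 1.7908e+5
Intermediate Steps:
O(q) = 7/2 (O(q) = (7*q)/((2*q)) = (7*q)*(1/(2*q)) = 7/2)
J(Q) = 7/(10*Q) (J(Q) = (7/(2*Q))/5 = 7/(10*Q))
a = -423
(a + J((-6 + 0) + 2))² = (-423 + 7/(10*((-6 + 0) + 2)))² = (-423 + 7/(10*(-6 + 2)))² = (-423 + (7/10)/(-4))² = (-423 + (7/10)*(-¼))² = (-423 - 7/40)² = (-16927/40)² = 286523329/1600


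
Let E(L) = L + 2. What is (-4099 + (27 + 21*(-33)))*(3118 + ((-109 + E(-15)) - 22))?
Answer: -14171110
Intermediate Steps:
E(L) = 2 + L
(-4099 + (27 + 21*(-33)))*(3118 + ((-109 + E(-15)) - 22)) = (-4099 + (27 + 21*(-33)))*(3118 + ((-109 + (2 - 15)) - 22)) = (-4099 + (27 - 693))*(3118 + ((-109 - 13) - 22)) = (-4099 - 666)*(3118 + (-122 - 22)) = -4765*(3118 - 144) = -4765*2974 = -14171110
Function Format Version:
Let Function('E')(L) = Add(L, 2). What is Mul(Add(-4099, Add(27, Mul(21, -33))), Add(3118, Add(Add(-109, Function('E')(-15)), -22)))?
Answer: -14171110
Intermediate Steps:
Function('E')(L) = Add(2, L)
Mul(Add(-4099, Add(27, Mul(21, -33))), Add(3118, Add(Add(-109, Function('E')(-15)), -22))) = Mul(Add(-4099, Add(27, Mul(21, -33))), Add(3118, Add(Add(-109, Add(2, -15)), -22))) = Mul(Add(-4099, Add(27, -693)), Add(3118, Add(Add(-109, -13), -22))) = Mul(Add(-4099, -666), Add(3118, Add(-122, -22))) = Mul(-4765, Add(3118, -144)) = Mul(-4765, 2974) = -14171110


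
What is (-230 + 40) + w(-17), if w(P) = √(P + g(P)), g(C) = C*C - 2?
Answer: -190 + 3*√30 ≈ -173.57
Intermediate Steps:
g(C) = -2 + C² (g(C) = C² - 2 = -2 + C²)
w(P) = √(-2 + P + P²) (w(P) = √(P + (-2 + P²)) = √(-2 + P + P²))
(-230 + 40) + w(-17) = (-230 + 40) + √(-2 - 17 + (-17)²) = -190 + √(-2 - 17 + 289) = -190 + √270 = -190 + 3*√30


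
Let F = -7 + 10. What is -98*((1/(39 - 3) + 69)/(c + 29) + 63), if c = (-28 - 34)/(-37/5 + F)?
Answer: -54015983/8532 ≈ -6331.0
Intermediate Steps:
F = 3
c = 155/11 (c = (-28 - 34)/(-37/5 + 3) = -62/(-37*⅕ + 3) = -62/(-37/5 + 3) = -62/(-22/5) = -62*(-5/22) = 155/11 ≈ 14.091)
-98*((1/(39 - 3) + 69)/(c + 29) + 63) = -98*((1/(39 - 3) + 69)/(155/11 + 29) + 63) = -98*((1/36 + 69)/(474/11) + 63) = -98*((1/36 + 69)*(11/474) + 63) = -98*((2485/36)*(11/474) + 63) = -98*(27335/17064 + 63) = -98*1102367/17064 = -54015983/8532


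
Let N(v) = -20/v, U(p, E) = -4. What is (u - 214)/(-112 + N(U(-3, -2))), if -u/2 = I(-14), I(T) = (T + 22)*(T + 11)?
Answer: 166/107 ≈ 1.5514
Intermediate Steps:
I(T) = (11 + T)*(22 + T) (I(T) = (22 + T)*(11 + T) = (11 + T)*(22 + T))
u = 48 (u = -2*(242 + (-14)² + 33*(-14)) = -2*(242 + 196 - 462) = -2*(-24) = 48)
(u - 214)/(-112 + N(U(-3, -2))) = (48 - 214)/(-112 - 20/(-4)) = -166/(-112 - 20*(-¼)) = -166/(-112 + 5) = -166/(-107) = -166*(-1/107) = 166/107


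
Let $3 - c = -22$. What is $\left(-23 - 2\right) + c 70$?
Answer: $1725$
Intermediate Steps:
$c = 25$ ($c = 3 - -22 = 3 + 22 = 25$)
$\left(-23 - 2\right) + c 70 = \left(-23 - 2\right) + 25 \cdot 70 = \left(-23 - 2\right) + 1750 = -25 + 1750 = 1725$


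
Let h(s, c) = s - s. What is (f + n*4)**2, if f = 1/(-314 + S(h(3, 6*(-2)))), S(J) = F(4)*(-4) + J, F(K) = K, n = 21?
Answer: 768342961/108900 ≈ 7055.5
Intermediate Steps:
h(s, c) = 0
S(J) = -16 + J (S(J) = 4*(-4) + J = -16 + J)
f = -1/330 (f = 1/(-314 + (-16 + 0)) = 1/(-314 - 16) = 1/(-330) = -1/330 ≈ -0.0030303)
(f + n*4)**2 = (-1/330 + 21*4)**2 = (-1/330 + 84)**2 = (27719/330)**2 = 768342961/108900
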